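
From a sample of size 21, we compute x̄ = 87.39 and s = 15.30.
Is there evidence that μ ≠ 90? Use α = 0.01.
One-sample t-test:
H₀: μ = 90
H₁: μ ≠ 90
df = n - 1 = 20
t = (x̄ - μ₀) / (s/√n) = (87.39 - 90) / (15.30/√21) = -0.782
p-value = 0.4435

Since p-value > α = 0.01, we fail to reject H₀.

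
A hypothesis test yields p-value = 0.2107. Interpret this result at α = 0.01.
Since p = 0.2107 > α = 0.01, fail to reject H₀.
There is insufficient evidence to reject the null hypothesis; the result is not statistically significant at the 0.01 level.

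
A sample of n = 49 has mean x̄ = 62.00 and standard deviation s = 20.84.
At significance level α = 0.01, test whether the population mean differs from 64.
One-sample t-test:
H₀: μ = 64
H₁: μ ≠ 64
df = n - 1 = 48
t = (x̄ - μ₀) / (s/√n) = (62.00 - 64) / (20.84/√49) = -0.672
p-value = 0.5049

Since p-value > α = 0.01, we fail to reject H₀.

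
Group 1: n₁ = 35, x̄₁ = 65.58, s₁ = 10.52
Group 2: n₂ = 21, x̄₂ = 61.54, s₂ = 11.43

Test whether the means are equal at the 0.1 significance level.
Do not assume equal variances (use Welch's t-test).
Welch's two-sample t-test:
H₀: μ₁ = μ₂
H₁: μ₁ ≠ μ₂
s₁²/n₁ = 10.52²/35 = 3.1620,  s₂²/n₂ = 11.43²/21 = 6.2212
SE = √(s₁²/n₁ + s₂²/n₂) = √(3.1620 + 6.2212) = 3.0632
df (Welch-Satterthwaite) = (s₁²/n₁ + s₂²/n₂)² / [(s₁²/n₁)²/(n₁-1) + (s₂²/n₂)²/(n₂-1)] ≈ 39.50
t = (x̄₁ - x̄₂) / SE = (65.58 - 61.54) / 3.0632 = 4.04 / 3.0632 = 1.319
p-value = 0.1948

Since p-value > α = 0.1, we fail to reject H₀.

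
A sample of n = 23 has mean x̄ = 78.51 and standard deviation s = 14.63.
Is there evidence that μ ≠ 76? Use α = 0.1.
One-sample t-test:
H₀: μ = 76
H₁: μ ≠ 76
df = n - 1 = 22
t = (x̄ - μ₀) / (s/√n) = (78.51 - 76) / (14.63/√23) = 0.823
p-value = 0.4195

Since p-value > α = 0.1, we fail to reject H₀.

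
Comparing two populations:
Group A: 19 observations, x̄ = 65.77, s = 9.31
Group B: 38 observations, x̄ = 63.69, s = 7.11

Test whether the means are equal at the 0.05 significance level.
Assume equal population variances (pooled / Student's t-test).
Student's two-sample t-test (equal variances):
H₀: μ₁ = μ₂
H₁: μ₁ ≠ μ₂
df = n₁ + n₂ - 2 = 55
Pooled variance s_p² = [(n₁-1)s₁² + (n₂-1)s₂²] / (n₁ + n₂ - 2) = [(18)(9.31²) + (37)(7.11²)] / 55 = 62.3745
SE = √(s_p²(1/n₁ + 1/n₂)) = √(62.3745 × (1/19 + 1/38)) = 2.2191
t = (x̄₁ - x̄₂) / SE = (65.77 - 63.69) / 2.2191 = 2.08 / 2.2191 = 0.937
p-value = 0.3527

Since p-value > α = 0.05, we fail to reject H₀.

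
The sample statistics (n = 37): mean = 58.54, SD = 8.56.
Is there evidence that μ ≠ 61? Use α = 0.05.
One-sample t-test:
H₀: μ = 61
H₁: μ ≠ 61
df = n - 1 = 36
t = (x̄ - μ₀) / (s/√n) = (58.54 - 61) / (8.56/√37) = -1.748
p-value = 0.0890

Since p-value > α = 0.05, we fail to reject H₀.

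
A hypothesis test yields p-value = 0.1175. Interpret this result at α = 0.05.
Since p = 0.1175 > α = 0.05, fail to reject H₀.
There is insufficient evidence to reject the null hypothesis; the result is not statistically significant at the 0.05 level.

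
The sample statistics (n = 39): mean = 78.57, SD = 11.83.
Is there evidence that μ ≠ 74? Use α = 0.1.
One-sample t-test:
H₀: μ = 74
H₁: μ ≠ 74
df = n - 1 = 38
t = (x̄ - μ₀) / (s/√n) = (78.57 - 74) / (11.83/√39) = 2.412
p-value = 0.0208

Since p-value < α = 0.1, we reject H₀.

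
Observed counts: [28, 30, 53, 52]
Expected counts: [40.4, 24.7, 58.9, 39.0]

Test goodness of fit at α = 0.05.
Chi-square goodness of fit test:
H₀: observed counts match expected distribution
H₁: observed counts differ from expected distribution
df = k - 1 = 3
χ² = Σ(O - E)²/E
   = (28 - 40.4)²/40.4 + (30 - 24.7)²/24.7 + (53 - 58.9)²/58.9 + (52 - 39.0)²/39.0
   = 3.806 + 1.137 + 0.591 + 4.333
   = 9.87
p-value = 0.0197

Since p-value < α = 0.05, we reject H₀.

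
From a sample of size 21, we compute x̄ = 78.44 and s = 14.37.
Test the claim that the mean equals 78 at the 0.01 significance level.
One-sample t-test:
H₀: μ = 78
H₁: μ ≠ 78
df = n - 1 = 20
t = (x̄ - μ₀) / (s/√n) = (78.44 - 78) / (14.37/√21) = 0.140
p-value = 0.8898

Since p-value > α = 0.01, we fail to reject H₀.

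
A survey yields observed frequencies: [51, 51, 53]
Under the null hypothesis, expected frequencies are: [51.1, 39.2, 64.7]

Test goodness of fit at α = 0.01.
Chi-square goodness of fit test:
H₀: observed counts match expected distribution
H₁: observed counts differ from expected distribution
df = k - 1 = 2
χ² = Σ(O - E)²/E
   = (51 - 51.1)²/51.1 + (51 - 39.2)²/39.2 + (53 - 64.7)²/64.7
   = 0.000 + 3.552 + 2.116
   = 5.67
p-value = 0.0588

Since p-value > α = 0.01, we fail to reject H₀.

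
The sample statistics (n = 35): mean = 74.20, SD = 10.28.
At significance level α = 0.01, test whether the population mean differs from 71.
One-sample t-test:
H₀: μ = 71
H₁: μ ≠ 71
df = n - 1 = 34
t = (x̄ - μ₀) / (s/√n) = (74.20 - 71) / (10.28/√35) = 1.842
p-value = 0.0743

Since p-value > α = 0.01, we fail to reject H₀.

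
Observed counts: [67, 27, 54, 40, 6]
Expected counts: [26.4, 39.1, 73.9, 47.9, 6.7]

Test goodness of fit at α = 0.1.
Chi-square goodness of fit test:
H₀: observed counts match expected distribution
H₁: observed counts differ from expected distribution
df = k - 1 = 4
χ² = Σ(O - E)²/E
   = (67 - 26.4)²/26.4 + (27 - 39.1)²/39.1 + (54 - 73.9)²/73.9 + (40 - 47.9)²/47.9 + (6 - 6.7)²/6.7
   = 62.438 + 3.745 + 5.359 + 1.303 + 0.073
   = 72.92
p-value < 0.0001

Since p-value < α = 0.1, we reject H₀.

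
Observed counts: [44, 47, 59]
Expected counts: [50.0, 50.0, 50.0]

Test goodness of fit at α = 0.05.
Chi-square goodness of fit test:
H₀: observed counts match expected distribution
H₁: observed counts differ from expected distribution
df = k - 1 = 2
χ² = Σ(O - E)²/E
   = (44 - 50.0)²/50.0 + (47 - 50.0)²/50.0 + (59 - 50.0)²/50.0
   = 0.720 + 0.180 + 1.620
   = 2.52
p-value = 0.2837

Since p-value > α = 0.05, we fail to reject H₀.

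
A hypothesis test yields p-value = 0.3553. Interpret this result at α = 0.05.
Since p = 0.3553 > α = 0.05, fail to reject H₀.
There is insufficient evidence to reject the null hypothesis; the result is not statistically significant at the 0.05 level.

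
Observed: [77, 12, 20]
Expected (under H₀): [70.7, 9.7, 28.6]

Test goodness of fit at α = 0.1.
Chi-square goodness of fit test:
H₀: observed counts match expected distribution
H₁: observed counts differ from expected distribution
df = k - 1 = 2
χ² = Σ(O - E)²/E
   = (77 - 70.7)²/70.7 + (12 - 9.7)²/9.7 + (20 - 28.6)²/28.6
   = 0.561 + 0.545 + 2.586
   = 3.69
p-value = 0.1578

Since p-value > α = 0.1, we fail to reject H₀.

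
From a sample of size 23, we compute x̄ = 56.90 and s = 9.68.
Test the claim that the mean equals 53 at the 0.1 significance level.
One-sample t-test:
H₀: μ = 53
H₁: μ ≠ 53
df = n - 1 = 22
t = (x̄ - μ₀) / (s/√n) = (56.90 - 53) / (9.68/√23) = 1.932
p-value = 0.0663

Since p-value < α = 0.1, we reject H₀.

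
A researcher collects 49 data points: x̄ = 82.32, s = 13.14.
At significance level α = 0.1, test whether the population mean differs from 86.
One-sample t-test:
H₀: μ = 86
H₁: μ ≠ 86
df = n - 1 = 48
t = (x̄ - μ₀) / (s/√n) = (82.32 - 86) / (13.14/√49) = -1.960
p-value = 0.0558

Since p-value < α = 0.1, we reject H₀.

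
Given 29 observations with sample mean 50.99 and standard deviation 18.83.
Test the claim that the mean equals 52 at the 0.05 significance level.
One-sample t-test:
H₀: μ = 52
H₁: μ ≠ 52
df = n - 1 = 28
t = (x̄ - μ₀) / (s/√n) = (50.99 - 52) / (18.83/√29) = -0.289
p-value = 0.7748

Since p-value > α = 0.05, we fail to reject H₀.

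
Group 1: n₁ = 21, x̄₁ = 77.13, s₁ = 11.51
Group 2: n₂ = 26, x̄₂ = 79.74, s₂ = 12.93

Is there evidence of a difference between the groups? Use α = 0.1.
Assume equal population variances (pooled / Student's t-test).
Student's two-sample t-test (equal variances):
H₀: μ₁ = μ₂
H₁: μ₁ ≠ μ₂
df = n₁ + n₂ - 2 = 45
Pooled variance s_p² = [(n₁-1)s₁² + (n₂-1)s₂²] / (n₁ + n₂ - 2) = [(20)(11.51²) + (25)(12.93²)] / 45 = 151.7605
SE = √(s_p²(1/n₁ + 1/n₂)) = √(151.7605 × (1/21 + 1/26)) = 3.6144
t = (x̄₁ - x̄₂) / SE = (77.13 - 79.74) / 3.6144 = -2.61 / 3.6144 = -0.722
p-value = 0.4740

Since p-value > α = 0.1, we fail to reject H₀.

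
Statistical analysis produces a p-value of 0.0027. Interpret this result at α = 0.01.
Since p = 0.0027 < α = 0.01, reject H₀.
There is sufficient evidence to reject the null hypothesis; the result is statistically significant at the 0.01 level.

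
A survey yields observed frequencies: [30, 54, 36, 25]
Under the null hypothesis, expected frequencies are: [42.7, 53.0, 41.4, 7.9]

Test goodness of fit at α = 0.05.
Chi-square goodness of fit test:
H₀: observed counts match expected distribution
H₁: observed counts differ from expected distribution
df = k - 1 = 3
χ² = Σ(O - E)²/E
   = (30 - 42.7)²/42.7 + (54 - 53.0)²/53.0 + (36 - 41.4)²/41.4 + (25 - 7.9)²/7.9
   = 3.777 + 0.019 + 0.704 + 37.014
   = 41.51
p-value < 0.0001

Since p-value < α = 0.05, we reject H₀.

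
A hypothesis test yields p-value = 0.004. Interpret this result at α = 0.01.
Since p = 0.004 < α = 0.01, reject H₀.
There is sufficient evidence to reject the null hypothesis; the result is statistically significant at the 0.01 level.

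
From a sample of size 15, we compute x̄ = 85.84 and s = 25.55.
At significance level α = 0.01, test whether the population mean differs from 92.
One-sample t-test:
H₀: μ = 92
H₁: μ ≠ 92
df = n - 1 = 14
t = (x̄ - μ₀) / (s/√n) = (85.84 - 92) / (25.55/√15) = -0.934
p-value = 0.3663

Since p-value > α = 0.01, we fail to reject H₀.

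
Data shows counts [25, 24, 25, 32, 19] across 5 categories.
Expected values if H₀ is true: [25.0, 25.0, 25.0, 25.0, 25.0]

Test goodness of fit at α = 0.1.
Chi-square goodness of fit test:
H₀: observed counts match expected distribution
H₁: observed counts differ from expected distribution
df = k - 1 = 4
χ² = Σ(O - E)²/E
   = (25 - 25.0)²/25.0 + (24 - 25.0)²/25.0 + (25 - 25.0)²/25.0 + (32 - 25.0)²/25.0 + (19 - 25.0)²/25.0
   = 0.000 + 0.040 + 0.000 + 1.960 + 1.440
   = 3.44
p-value = 0.4871

Since p-value > α = 0.1, we fail to reject H₀.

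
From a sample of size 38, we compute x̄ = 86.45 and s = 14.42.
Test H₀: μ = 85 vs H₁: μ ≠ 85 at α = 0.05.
One-sample t-test:
H₀: μ = 85
H₁: μ ≠ 85
df = n - 1 = 37
t = (x̄ - μ₀) / (s/√n) = (86.45 - 85) / (14.42/√38) = 0.620
p-value = 0.5391

Since p-value > α = 0.05, we fail to reject H₀.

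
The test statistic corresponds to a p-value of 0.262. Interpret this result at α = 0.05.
Since p = 0.262 > α = 0.05, fail to reject H₀.
There is insufficient evidence to reject the null hypothesis; the result is not statistically significant at the 0.05 level.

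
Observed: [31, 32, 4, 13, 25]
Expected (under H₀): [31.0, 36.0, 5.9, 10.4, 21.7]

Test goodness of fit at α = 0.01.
Chi-square goodness of fit test:
H₀: observed counts match expected distribution
H₁: observed counts differ from expected distribution
df = k - 1 = 4
χ² = Σ(O - E)²/E
   = (31 - 31.0)²/31.0 + (32 - 36.0)²/36.0 + (4 - 5.9)²/5.9 + (13 - 10.4)²/10.4 + (25 - 21.7)²/21.7
   = 0.000 + 0.444 + 0.612 + 0.650 + 0.502
   = 2.21
p-value = 0.6975

Since p-value > α = 0.01, we fail to reject H₀.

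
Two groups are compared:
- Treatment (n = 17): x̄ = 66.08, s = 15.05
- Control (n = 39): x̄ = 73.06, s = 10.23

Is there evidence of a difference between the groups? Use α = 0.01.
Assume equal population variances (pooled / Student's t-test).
Student's two-sample t-test (equal variances):
H₀: μ₁ = μ₂
H₁: μ₁ ≠ μ₂
df = n₁ + n₂ - 2 = 54
Pooled variance s_p² = [(n₁-1)s₁² + (n₂-1)s₂²] / (n₁ + n₂ - 2) = [(16)(15.05²) + (38)(10.23²)] / 54 = 140.7565
SE = √(s_p²(1/n₁ + 1/n₂)) = √(140.7565 × (1/17 + 1/39)) = 3.4480
t = (x̄₁ - x̄₂) / SE = (66.08 - 73.06) / 3.4480 = -6.98 / 3.4480 = -2.024
p-value = 0.0479

Since p-value > α = 0.01, we fail to reject H₀.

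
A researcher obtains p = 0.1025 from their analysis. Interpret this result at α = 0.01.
Since p = 0.1025 > α = 0.01, fail to reject H₀.
There is insufficient evidence to reject the null hypothesis; the result is not statistically significant at the 0.01 level.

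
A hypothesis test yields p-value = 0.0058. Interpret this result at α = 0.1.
Since p = 0.0058 < α = 0.1, reject H₀.
There is sufficient evidence to reject the null hypothesis; the result is statistically significant at the 0.1 level.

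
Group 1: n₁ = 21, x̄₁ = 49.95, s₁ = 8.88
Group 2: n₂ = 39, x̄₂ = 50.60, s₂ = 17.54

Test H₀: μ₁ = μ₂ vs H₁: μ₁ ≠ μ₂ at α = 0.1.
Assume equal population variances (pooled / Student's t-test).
Student's two-sample t-test (equal variances):
H₀: μ₁ = μ₂
H₁: μ₁ ≠ μ₂
df = n₁ + n₂ - 2 = 58
Pooled variance s_p² = [(n₁-1)s₁² + (n₂-1)s₂²] / (n₁ + n₂ - 2) = [(20)(8.88²) + (38)(17.54²)] / 58 = 228.7560
SE = √(s_p²(1/n₁ + 1/n₂)) = √(228.7560 × (1/21 + 1/39)) = 4.0937
t = (x̄₁ - x̄₂) / SE = (49.95 - 50.60) / 4.0937 = -0.65 / 4.0937 = -0.159
p-value = 0.8744

Since p-value > α = 0.1, we fail to reject H₀.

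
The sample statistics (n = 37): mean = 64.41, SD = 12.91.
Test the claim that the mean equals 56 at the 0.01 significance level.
One-sample t-test:
H₀: μ = 56
H₁: μ ≠ 56
df = n - 1 = 36
t = (x̄ - μ₀) / (s/√n) = (64.41 - 56) / (12.91/√37) = 3.963
p-value = 0.0003

Since p-value < α = 0.01, we reject H₀.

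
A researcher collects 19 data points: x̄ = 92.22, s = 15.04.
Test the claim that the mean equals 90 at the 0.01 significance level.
One-sample t-test:
H₀: μ = 90
H₁: μ ≠ 90
df = n - 1 = 18
t = (x̄ - μ₀) / (s/√n) = (92.22 - 90) / (15.04/√19) = 0.643
p-value = 0.5281

Since p-value > α = 0.01, we fail to reject H₀.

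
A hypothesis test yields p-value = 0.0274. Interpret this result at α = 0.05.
Since p = 0.0274 < α = 0.05, reject H₀.
There is sufficient evidence to reject the null hypothesis; the result is statistically significant at the 0.05 level.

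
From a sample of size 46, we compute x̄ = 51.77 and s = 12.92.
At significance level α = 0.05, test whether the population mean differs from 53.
One-sample t-test:
H₀: μ = 53
H₁: μ ≠ 53
df = n - 1 = 45
t = (x̄ - μ₀) / (s/√n) = (51.77 - 53) / (12.92/√46) = -0.646
p-value = 0.5218

Since p-value > α = 0.05, we fail to reject H₀.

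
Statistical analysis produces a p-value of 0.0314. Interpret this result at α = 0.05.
Since p = 0.0314 < α = 0.05, reject H₀.
There is sufficient evidence to reject the null hypothesis; the result is statistically significant at the 0.05 level.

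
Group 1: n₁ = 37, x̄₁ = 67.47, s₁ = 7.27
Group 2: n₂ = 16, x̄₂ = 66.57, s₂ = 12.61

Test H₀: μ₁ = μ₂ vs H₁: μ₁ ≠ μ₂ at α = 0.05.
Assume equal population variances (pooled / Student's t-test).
Student's two-sample t-test (equal variances):
H₀: μ₁ = μ₂
H₁: μ₁ ≠ μ₂
df = n₁ + n₂ - 2 = 51
Pooled variance s_p² = [(n₁-1)s₁² + (n₂-1)s₂²] / (n₁ + n₂ - 2) = [(36)(7.27²) + (15)(12.61²)] / 51 = 84.0762
SE = √(s_p²(1/n₁ + 1/n₂)) = √(84.0762 × (1/37 + 1/16)) = 2.7436
t = (x̄₁ - x̄₂) / SE = (67.47 - 66.57) / 2.7436 = 0.90 / 2.7436 = 0.328
p-value = 0.7442

Since p-value > α = 0.05, we fail to reject H₀.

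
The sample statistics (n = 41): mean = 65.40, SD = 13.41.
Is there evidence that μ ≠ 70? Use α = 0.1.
One-sample t-test:
H₀: μ = 70
H₁: μ ≠ 70
df = n - 1 = 40
t = (x̄ - μ₀) / (s/√n) = (65.40 - 70) / (13.41/√41) = -2.196
p-value = 0.0339

Since p-value < α = 0.1, we reject H₀.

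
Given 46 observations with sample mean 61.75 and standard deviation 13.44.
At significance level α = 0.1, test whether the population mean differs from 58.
One-sample t-test:
H₀: μ = 58
H₁: μ ≠ 58
df = n - 1 = 45
t = (x̄ - μ₀) / (s/√n) = (61.75 - 58) / (13.44/√46) = 1.892
p-value = 0.0649

Since p-value < α = 0.1, we reject H₀.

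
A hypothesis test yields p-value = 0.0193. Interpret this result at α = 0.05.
Since p = 0.0193 < α = 0.05, reject H₀.
There is sufficient evidence to reject the null hypothesis; the result is statistically significant at the 0.05 level.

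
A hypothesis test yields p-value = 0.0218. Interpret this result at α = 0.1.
Since p = 0.0218 < α = 0.1, reject H₀.
There is sufficient evidence to reject the null hypothesis; the result is statistically significant at the 0.1 level.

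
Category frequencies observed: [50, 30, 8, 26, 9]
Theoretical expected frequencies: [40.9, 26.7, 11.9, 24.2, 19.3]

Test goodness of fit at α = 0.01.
Chi-square goodness of fit test:
H₀: observed counts match expected distribution
H₁: observed counts differ from expected distribution
df = k - 1 = 4
χ² = Σ(O - E)²/E
   = (50 - 40.9)²/40.9 + (30 - 26.7)²/26.7 + (8 - 11.9)²/11.9 + (26 - 24.2)²/24.2 + (9 - 19.3)²/19.3
   = 2.025 + 0.408 + 1.278 + 0.134 + 5.497
   = 9.34
p-value = 0.0531

Since p-value > α = 0.01, we fail to reject H₀.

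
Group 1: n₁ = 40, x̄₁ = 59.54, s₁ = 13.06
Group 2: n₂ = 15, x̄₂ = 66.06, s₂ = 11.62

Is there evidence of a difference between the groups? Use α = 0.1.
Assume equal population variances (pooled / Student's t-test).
Student's two-sample t-test (equal variances):
H₀: μ₁ = μ₂
H₁: μ₁ ≠ μ₂
df = n₁ + n₂ - 2 = 53
Pooled variance s_p² = [(n₁-1)s₁² + (n₂-1)s₂²] / (n₁ + n₂ - 2) = [(39)(13.06²) + (14)(11.62²)] / 53 = 161.1759
SE = √(s_p²(1/n₁ + 1/n₂)) = √(161.1759 × (1/40 + 1/15)) = 3.8438
t = (x̄₁ - x̄₂) / SE = (59.54 - 66.06) / 3.8438 = -6.52 / 3.8438 = -1.696
p-value = 0.0957

Since p-value < α = 0.1, we reject H₀.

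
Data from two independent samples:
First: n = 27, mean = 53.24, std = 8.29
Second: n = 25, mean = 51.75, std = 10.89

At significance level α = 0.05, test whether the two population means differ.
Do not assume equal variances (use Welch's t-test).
Welch's two-sample t-test:
H₀: μ₁ = μ₂
H₁: μ₁ ≠ μ₂
s₁²/n₁ = 8.29²/27 = 2.5453,  s₂²/n₂ = 10.89²/25 = 4.7437
SE = √(s₁²/n₁ + s₂²/n₂) = √(2.5453 + 4.7437) = 2.6998
df (Welch-Satterthwaite) = (s₁²/n₁ + s₂²/n₂)² / [(s₁²/n₁)²/(n₁-1) + (s₂²/n₂)²/(n₂-1)] ≈ 44.77
t = (x̄₁ - x̄₂) / SE = (53.24 - 51.75) / 2.6998 = 1.49 / 2.6998 = 0.552
p-value = 0.5838

Since p-value > α = 0.05, we fail to reject H₀.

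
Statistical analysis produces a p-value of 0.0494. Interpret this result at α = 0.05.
Since p = 0.0494 < α = 0.05, reject H₀.
There is sufficient evidence to reject the null hypothesis; the result is statistically significant at the 0.05 level.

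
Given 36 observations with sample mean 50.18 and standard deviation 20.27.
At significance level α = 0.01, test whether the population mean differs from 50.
One-sample t-test:
H₀: μ = 50
H₁: μ ≠ 50
df = n - 1 = 35
t = (x̄ - μ₀) / (s/√n) = (50.18 - 50) / (20.27/√36) = 0.053
p-value = 0.9578

Since p-value > α = 0.01, we fail to reject H₀.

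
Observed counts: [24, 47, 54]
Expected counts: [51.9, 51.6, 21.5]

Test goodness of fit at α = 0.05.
Chi-square goodness of fit test:
H₀: observed counts match expected distribution
H₁: observed counts differ from expected distribution
df = k - 1 = 2
χ² = Σ(O - E)²/E
   = (24 - 51.9)²/51.9 + (47 - 51.6)²/51.6 + (54 - 21.5)²/21.5
   = 14.998 + 0.410 + 49.128
   = 64.54
p-value < 0.0001

Since p-value < α = 0.05, we reject H₀.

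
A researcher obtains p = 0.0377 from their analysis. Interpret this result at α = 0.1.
Since p = 0.0377 < α = 0.1, reject H₀.
There is sufficient evidence to reject the null hypothesis; the result is statistically significant at the 0.1 level.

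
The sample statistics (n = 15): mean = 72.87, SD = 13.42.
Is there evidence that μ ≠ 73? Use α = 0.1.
One-sample t-test:
H₀: μ = 73
H₁: μ ≠ 73
df = n - 1 = 14
t = (x̄ - μ₀) / (s/√n) = (72.87 - 73) / (13.42/√15) = -0.038
p-value = 0.9706

Since p-value > α = 0.1, we fail to reject H₀.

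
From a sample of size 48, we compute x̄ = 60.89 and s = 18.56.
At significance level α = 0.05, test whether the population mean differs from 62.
One-sample t-test:
H₀: μ = 62
H₁: μ ≠ 62
df = n - 1 = 47
t = (x̄ - μ₀) / (s/√n) = (60.89 - 62) / (18.56/√48) = -0.414
p-value = 0.6805

Since p-value > α = 0.05, we fail to reject H₀.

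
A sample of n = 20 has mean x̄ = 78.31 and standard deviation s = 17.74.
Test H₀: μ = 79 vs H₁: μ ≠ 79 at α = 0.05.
One-sample t-test:
H₀: μ = 79
H₁: μ ≠ 79
df = n - 1 = 19
t = (x̄ - μ₀) / (s/√n) = (78.31 - 79) / (17.74/√20) = -0.174
p-value = 0.8637

Since p-value > α = 0.05, we fail to reject H₀.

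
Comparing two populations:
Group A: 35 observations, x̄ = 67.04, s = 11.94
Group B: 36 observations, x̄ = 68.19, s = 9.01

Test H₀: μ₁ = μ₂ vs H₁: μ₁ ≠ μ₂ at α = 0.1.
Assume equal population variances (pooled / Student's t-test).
Student's two-sample t-test (equal variances):
H₀: μ₁ = μ₂
H₁: μ₁ ≠ μ₂
df = n₁ + n₂ - 2 = 69
Pooled variance s_p² = [(n₁-1)s₁² + (n₂-1)s₂²] / (n₁ + n₂ - 2) = [(34)(11.94²) + (35)(9.01²)] / 69 = 111.4270
SE = √(s_p²(1/n₁ + 1/n₂)) = √(111.4270 × (1/35 + 1/36)) = 2.5058
t = (x̄₁ - x̄₂) / SE = (67.04 - 68.19) / 2.5058 = -1.15 / 2.5058 = -0.459
p-value = 0.6477

Since p-value > α = 0.1, we fail to reject H₀.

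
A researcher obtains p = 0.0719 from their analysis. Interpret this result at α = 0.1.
Since p = 0.0719 < α = 0.1, reject H₀.
There is sufficient evidence to reject the null hypothesis; the result is statistically significant at the 0.1 level.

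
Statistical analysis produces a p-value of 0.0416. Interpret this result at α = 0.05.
Since p = 0.0416 < α = 0.05, reject H₀.
There is sufficient evidence to reject the null hypothesis; the result is statistically significant at the 0.05 level.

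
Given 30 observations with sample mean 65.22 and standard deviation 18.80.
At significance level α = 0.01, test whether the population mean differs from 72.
One-sample t-test:
H₀: μ = 72
H₁: μ ≠ 72
df = n - 1 = 29
t = (x̄ - μ₀) / (s/√n) = (65.22 - 72) / (18.80/√30) = -1.975
p-value = 0.0578

Since p-value > α = 0.01, we fail to reject H₀.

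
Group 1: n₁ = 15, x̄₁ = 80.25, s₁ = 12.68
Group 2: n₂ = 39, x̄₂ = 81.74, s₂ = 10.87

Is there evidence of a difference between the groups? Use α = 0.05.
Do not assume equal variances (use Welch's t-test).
Welch's two-sample t-test:
H₀: μ₁ = μ₂
H₁: μ₁ ≠ μ₂
s₁²/n₁ = 12.68²/15 = 10.7188,  s₂²/n₂ = 10.87²/39 = 3.0297
SE = √(s₁²/n₁ + s₂²/n₂) = √(10.7188 + 3.0297) = 3.7079
df (Welch-Satterthwaite) = (s₁²/n₁ + s₂²/n₂)² / [(s₁²/n₁)²/(n₁-1) + (s₂²/n₂)²/(n₂-1)] ≈ 22.37
t = (x̄₁ - x̄₂) / SE = (80.25 - 81.74) / 3.7079 = -1.49 / 3.7079 = -0.402
p-value = 0.6916

Since p-value > α = 0.05, we fail to reject H₀.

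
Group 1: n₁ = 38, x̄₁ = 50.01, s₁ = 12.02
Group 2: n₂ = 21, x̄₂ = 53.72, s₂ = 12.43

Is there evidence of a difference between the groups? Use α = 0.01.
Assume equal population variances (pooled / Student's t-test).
Student's two-sample t-test (equal variances):
H₀: μ₁ = μ₂
H₁: μ₁ ≠ μ₂
df = n₁ + n₂ - 2 = 57
Pooled variance s_p² = [(n₁-1)s₁² + (n₂-1)s₂²] / (n₁ + n₂ - 2) = [(37)(12.02²) + (20)(12.43²)] / 57 = 147.9978
SE = √(s_p²(1/n₁ + 1/n₂)) = √(147.9978 × (1/38 + 1/21)) = 3.3079
t = (x̄₁ - x̄₂) / SE = (50.01 - 53.72) / 3.3079 = -3.71 / 3.3079 = -1.122
p-value = 0.2668

Since p-value > α = 0.01, we fail to reject H₀.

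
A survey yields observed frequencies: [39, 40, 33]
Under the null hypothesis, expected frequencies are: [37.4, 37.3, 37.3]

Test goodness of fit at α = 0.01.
Chi-square goodness of fit test:
H₀: observed counts match expected distribution
H₁: observed counts differ from expected distribution
df = k - 1 = 2
χ² = Σ(O - E)²/E
   = (39 - 37.4)²/37.4 + (40 - 37.3)²/37.3 + (33 - 37.3)²/37.3
   = 0.068 + 0.195 + 0.496
   = 0.76
p-value = 0.6840

Since p-value > α = 0.01, we fail to reject H₀.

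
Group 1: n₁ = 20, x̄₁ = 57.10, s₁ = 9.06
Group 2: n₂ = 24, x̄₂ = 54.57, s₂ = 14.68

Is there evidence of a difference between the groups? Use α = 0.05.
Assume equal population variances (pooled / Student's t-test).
Student's two-sample t-test (equal variances):
H₀: μ₁ = μ₂
H₁: μ₁ ≠ μ₂
df = n₁ + n₂ - 2 = 42
Pooled variance s_p² = [(n₁-1)s₁² + (n₂-1)s₂²] / (n₁ + n₂ - 2) = [(19)(9.06²) + (23)(14.68²)] / 42 = 155.1463
SE = √(s_p²(1/n₁ + 1/n₂)) = √(155.1463 × (1/20 + 1/24)) = 3.7712
t = (x̄₁ - x̄₂) / SE = (57.10 - 54.57) / 3.7712 = 2.53 / 3.7712 = 0.671
p-value = 0.5060

Since p-value > α = 0.05, we fail to reject H₀.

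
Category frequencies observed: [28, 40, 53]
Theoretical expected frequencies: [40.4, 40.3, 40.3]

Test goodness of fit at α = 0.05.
Chi-square goodness of fit test:
H₀: observed counts match expected distribution
H₁: observed counts differ from expected distribution
df = k - 1 = 2
χ² = Σ(O - E)²/E
   = (28 - 40.4)²/40.4 + (40 - 40.3)²/40.3 + (53 - 40.3)²/40.3
   = 3.806 + 0.002 + 4.002
   = 7.81
p-value = 0.0201

Since p-value < α = 0.05, we reject H₀.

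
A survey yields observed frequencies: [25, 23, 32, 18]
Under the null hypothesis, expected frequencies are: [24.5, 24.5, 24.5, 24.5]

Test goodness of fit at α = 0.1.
Chi-square goodness of fit test:
H₀: observed counts match expected distribution
H₁: observed counts differ from expected distribution
df = k - 1 = 3
χ² = Σ(O - E)²/E
   = (25 - 24.5)²/24.5 + (23 - 24.5)²/24.5 + (32 - 24.5)²/24.5 + (18 - 24.5)²/24.5
   = 0.010 + 0.092 + 2.296 + 1.724
   = 4.12
p-value = 0.2485

Since p-value > α = 0.1, we fail to reject H₀.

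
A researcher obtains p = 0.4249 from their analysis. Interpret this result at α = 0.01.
Since p = 0.4249 > α = 0.01, fail to reject H₀.
There is insufficient evidence to reject the null hypothesis; the result is not statistically significant at the 0.01 level.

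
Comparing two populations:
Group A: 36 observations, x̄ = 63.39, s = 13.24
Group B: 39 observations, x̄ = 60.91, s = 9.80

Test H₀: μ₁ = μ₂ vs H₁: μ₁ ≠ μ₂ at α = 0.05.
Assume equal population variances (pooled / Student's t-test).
Student's two-sample t-test (equal variances):
H₀: μ₁ = μ₂
H₁: μ₁ ≠ μ₂
df = n₁ + n₂ - 2 = 73
Pooled variance s_p² = [(n₁-1)s₁² + (n₂-1)s₂²] / (n₁ + n₂ - 2) = [(35)(13.24²) + (38)(9.80²)] / 73 = 134.0402
SE = √(s_p²(1/n₁ + 1/n₂)) = √(134.0402 × (1/36 + 1/39)) = 2.6759
t = (x̄₁ - x̄₂) / SE = (63.39 - 60.91) / 2.6759 = 2.48 / 2.6759 = 0.927
p-value = 0.3571

Since p-value > α = 0.05, we fail to reject H₀.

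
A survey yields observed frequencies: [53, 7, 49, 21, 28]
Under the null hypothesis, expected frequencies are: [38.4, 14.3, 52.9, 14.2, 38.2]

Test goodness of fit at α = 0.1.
Chi-square goodness of fit test:
H₀: observed counts match expected distribution
H₁: observed counts differ from expected distribution
df = k - 1 = 4
χ² = Σ(O - E)²/E
   = (53 - 38.4)²/38.4 + (7 - 14.3)²/14.3 + (49 - 52.9)²/52.9 + (21 - 14.2)²/14.2 + (28 - 38.2)²/38.2
   = 5.551 + 3.727 + 0.288 + 3.256 + 2.724
   = 15.55
p-value = 0.0037

Since p-value < α = 0.1, we reject H₀.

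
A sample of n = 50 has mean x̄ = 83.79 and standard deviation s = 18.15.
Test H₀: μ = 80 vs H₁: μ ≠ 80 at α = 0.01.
One-sample t-test:
H₀: μ = 80
H₁: μ ≠ 80
df = n - 1 = 49
t = (x̄ - μ₀) / (s/√n) = (83.79 - 80) / (18.15/√50) = 1.477
p-value = 0.1462

Since p-value > α = 0.01, we fail to reject H₀.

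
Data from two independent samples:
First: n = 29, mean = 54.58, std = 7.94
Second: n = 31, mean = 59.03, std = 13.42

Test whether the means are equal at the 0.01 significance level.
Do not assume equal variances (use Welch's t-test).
Welch's two-sample t-test:
H₀: μ₁ = μ₂
H₁: μ₁ ≠ μ₂
s₁²/n₁ = 7.94²/29 = 2.1739,  s₂²/n₂ = 13.42²/31 = 5.8096
SE = √(s₁²/n₁ + s₂²/n₂) = √(2.1739 + 5.8096) = 2.8255
df (Welch-Satterthwaite) = (s₁²/n₁ + s₂²/n₂)² / [(s₁²/n₁)²/(n₁-1) + (s₂²/n₂)²/(n₂-1)] ≈ 49.26
t = (x̄₁ - x̄₂) / SE = (54.58 - 59.03) / 2.8255 = -4.45 / 2.8255 = -1.575
p-value = 0.1217

Since p-value > α = 0.01, we fail to reject H₀.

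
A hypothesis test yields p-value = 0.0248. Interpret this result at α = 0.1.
Since p = 0.0248 < α = 0.1, reject H₀.
There is sufficient evidence to reject the null hypothesis; the result is statistically significant at the 0.1 level.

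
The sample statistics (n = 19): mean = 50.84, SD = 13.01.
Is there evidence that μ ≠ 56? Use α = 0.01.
One-sample t-test:
H₀: μ = 56
H₁: μ ≠ 56
df = n - 1 = 18
t = (x̄ - μ₀) / (s/√n) = (50.84 - 56) / (13.01/√19) = -1.729
p-value = 0.1010

Since p-value > α = 0.01, we fail to reject H₀.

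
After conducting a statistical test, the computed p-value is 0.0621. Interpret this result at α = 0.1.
Since p = 0.0621 < α = 0.1, reject H₀.
There is sufficient evidence to reject the null hypothesis; the result is statistically significant at the 0.1 level.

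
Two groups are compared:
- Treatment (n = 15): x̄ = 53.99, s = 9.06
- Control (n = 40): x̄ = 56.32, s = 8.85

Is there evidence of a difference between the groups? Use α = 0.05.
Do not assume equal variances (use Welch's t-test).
Welch's two-sample t-test:
H₀: μ₁ = μ₂
H₁: μ₁ ≠ μ₂
s₁²/n₁ = 9.06²/15 = 5.4722,  s₂²/n₂ = 8.85²/40 = 1.9581
SE = √(s₁²/n₁ + s₂²/n₂) = √(5.4722 + 1.9581) = 2.7259
df (Welch-Satterthwaite) = (s₁²/n₁ + s₂²/n₂)² / [(s₁²/n₁)²/(n₁-1) + (s₂²/n₂)²/(n₂-1)] ≈ 24.68
t = (x̄₁ - x̄₂) / SE = (53.99 - 56.32) / 2.7259 = -2.33 / 2.7259 = -0.855
p-value = 0.4009

Since p-value > α = 0.05, we fail to reject H₀.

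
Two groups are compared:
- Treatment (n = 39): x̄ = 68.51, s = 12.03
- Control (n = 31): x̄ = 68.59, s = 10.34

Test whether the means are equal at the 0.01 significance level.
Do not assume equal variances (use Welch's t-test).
Welch's two-sample t-test:
H₀: μ₁ = μ₂
H₁: μ₁ ≠ μ₂
s₁²/n₁ = 12.03²/39 = 3.7108,  s₂²/n₂ = 10.34²/31 = 3.4489
SE = √(s₁²/n₁ + s₂²/n₂) = √(3.7108 + 3.4489) = 2.6758
df (Welch-Satterthwaite) = (s₁²/n₁ + s₂²/n₂)² / [(s₁²/n₁)²/(n₁-1) + (s₂²/n₂)²/(n₂-1)] ≈ 67.55
t = (x̄₁ - x̄₂) / SE = (68.51 - 68.59) / 2.6758 = -0.08 / 2.6758 = -0.030
p-value = 0.9762

Since p-value > α = 0.01, we fail to reject H₀.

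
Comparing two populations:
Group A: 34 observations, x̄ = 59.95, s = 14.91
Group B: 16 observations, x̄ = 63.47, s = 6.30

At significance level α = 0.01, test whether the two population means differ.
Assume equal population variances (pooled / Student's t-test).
Student's two-sample t-test (equal variances):
H₀: μ₁ = μ₂
H₁: μ₁ ≠ μ₂
df = n₁ + n₂ - 2 = 48
Pooled variance s_p² = [(n₁-1)s₁² + (n₂-1)s₂²] / (n₁ + n₂ - 2) = [(33)(14.91²) + (15)(6.30²)] / 48 = 165.2399
SE = √(s_p²(1/n₁ + 1/n₂)) = √(165.2399 × (1/34 + 1/16)) = 3.8971
t = (x̄₁ - x̄₂) / SE = (59.95 - 63.47) / 3.8971 = -3.52 / 3.8971 = -0.903
p-value = 0.3709

Since p-value > α = 0.01, we fail to reject H₀.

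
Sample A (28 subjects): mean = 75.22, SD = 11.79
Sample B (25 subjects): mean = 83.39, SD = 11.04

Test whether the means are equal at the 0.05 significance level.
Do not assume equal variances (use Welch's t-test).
Welch's two-sample t-test:
H₀: μ₁ = μ₂
H₁: μ₁ ≠ μ₂
s₁²/n₁ = 11.79²/28 = 4.9644,  s₂²/n₂ = 11.04²/25 = 4.8753
SE = √(s₁²/n₁ + s₂²/n₂) = √(4.9644 + 4.8753) = 3.1368
df (Welch-Satterthwaite) = (s₁²/n₁ + s₂²/n₂)² / [(s₁²/n₁)²/(n₁-1) + (s₂²/n₂)²/(n₂-1)] ≈ 50.87
t = (x̄₁ - x̄₂) / SE = (75.22 - 83.39) / 3.1368 = -8.17 / 3.1368 = -2.605
p-value = 0.0120

Since p-value < α = 0.05, we reject H₀.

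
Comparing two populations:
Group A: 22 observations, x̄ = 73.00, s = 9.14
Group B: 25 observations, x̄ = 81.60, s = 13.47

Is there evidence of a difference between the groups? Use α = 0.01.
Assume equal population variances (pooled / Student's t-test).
Student's two-sample t-test (equal variances):
H₀: μ₁ = μ₂
H₁: μ₁ ≠ μ₂
df = n₁ + n₂ - 2 = 45
Pooled variance s_p² = [(n₁-1)s₁² + (n₂-1)s₂²] / (n₁ + n₂ - 2) = [(21)(9.14²) + (24)(13.47²)] / 45 = 135.7536
SE = √(s_p²(1/n₁ + 1/n₂)) = √(135.7536 × (1/22 + 1/25)) = 3.4060
t = (x̄₁ - x̄₂) / SE = (73.00 - 81.60) / 3.4060 = -8.60 / 3.4060 = -2.525
p-value = 0.0152

Since p-value > α = 0.01, we fail to reject H₀.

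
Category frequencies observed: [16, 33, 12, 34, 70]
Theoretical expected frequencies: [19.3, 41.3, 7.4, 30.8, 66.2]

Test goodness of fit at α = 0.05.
Chi-square goodness of fit test:
H₀: observed counts match expected distribution
H₁: observed counts differ from expected distribution
df = k - 1 = 4
χ² = Σ(O - E)²/E
   = (16 - 19.3)²/19.3 + (33 - 41.3)²/41.3 + (12 - 7.4)²/7.4 + (34 - 30.8)²/30.8 + (70 - 66.2)²/66.2
   = 0.564 + 1.668 + 2.859 + 0.332 + 0.218
   = 5.64
p-value = 0.2275

Since p-value > α = 0.05, we fail to reject H₀.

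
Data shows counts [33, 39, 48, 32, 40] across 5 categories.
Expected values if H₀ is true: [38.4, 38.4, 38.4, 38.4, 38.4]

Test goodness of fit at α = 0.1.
Chi-square goodness of fit test:
H₀: observed counts match expected distribution
H₁: observed counts differ from expected distribution
df = k - 1 = 4
χ² = Σ(O - E)²/E
   = (33 - 38.4)²/38.4 + (39 - 38.4)²/38.4 + (48 - 38.4)²/38.4 + (32 - 38.4)²/38.4 + (40 - 38.4)²/38.4
   = 0.759 + 0.009 + 2.400 + 1.067 + 0.067
   = 4.30
p-value = 0.3667

Since p-value > α = 0.1, we fail to reject H₀.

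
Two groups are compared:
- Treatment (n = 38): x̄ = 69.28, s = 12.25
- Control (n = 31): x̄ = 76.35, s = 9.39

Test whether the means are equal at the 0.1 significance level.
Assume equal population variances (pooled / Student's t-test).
Student's two-sample t-test (equal variances):
H₀: μ₁ = μ₂
H₁: μ₁ ≠ μ₂
df = n₁ + n₂ - 2 = 67
Pooled variance s_p² = [(n₁-1)s₁² + (n₂-1)s₂²] / (n₁ + n₂ - 2) = [(37)(12.25²) + (30)(9.39²)] / 67 = 122.3504
SE = √(s_p²(1/n₁ + 1/n₂)) = √(122.3504 × (1/38 + 1/31)) = 2.6770
t = (x̄₁ - x̄₂) / SE = (69.28 - 76.35) / 2.6770 = -7.07 / 2.6770 = -2.641
p-value = 0.0103

Since p-value < α = 0.1, we reject H₀.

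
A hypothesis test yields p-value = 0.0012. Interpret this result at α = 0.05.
Since p = 0.0012 < α = 0.05, reject H₀.
There is sufficient evidence to reject the null hypothesis; the result is statistically significant at the 0.05 level.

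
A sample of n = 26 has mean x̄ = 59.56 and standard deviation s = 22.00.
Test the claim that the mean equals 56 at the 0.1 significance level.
One-sample t-test:
H₀: μ = 56
H₁: μ ≠ 56
df = n - 1 = 25
t = (x̄ - μ₀) / (s/√n) = (59.56 - 56) / (22.00/√26) = 0.825
p-value = 0.4171

Since p-value > α = 0.1, we fail to reject H₀.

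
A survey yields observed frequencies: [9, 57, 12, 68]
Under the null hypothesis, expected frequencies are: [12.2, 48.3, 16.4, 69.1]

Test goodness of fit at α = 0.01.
Chi-square goodness of fit test:
H₀: observed counts match expected distribution
H₁: observed counts differ from expected distribution
df = k - 1 = 3
χ² = Σ(O - E)²/E
   = (9 - 12.2)²/12.2 + (57 - 48.3)²/48.3 + (12 - 16.4)²/16.4 + (68 - 69.1)²/69.1
   = 0.839 + 1.567 + 1.180 + 0.018
   = 3.60
p-value = 0.3075

Since p-value > α = 0.01, we fail to reject H₀.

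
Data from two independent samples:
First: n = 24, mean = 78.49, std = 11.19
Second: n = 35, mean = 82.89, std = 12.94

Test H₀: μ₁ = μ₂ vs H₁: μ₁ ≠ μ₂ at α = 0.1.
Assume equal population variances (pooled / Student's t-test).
Student's two-sample t-test (equal variances):
H₀: μ₁ = μ₂
H₁: μ₁ ≠ μ₂
df = n₁ + n₂ - 2 = 57
Pooled variance s_p² = [(n₁-1)s₁² + (n₂-1)s₂²] / (n₁ + n₂ - 2) = [(23)(11.19²) + (34)(12.94²)] / 57 = 150.4044
SE = √(s_p²(1/n₁ + 1/n₂)) = √(150.4044 × (1/24 + 1/35)) = 3.2502
t = (x̄₁ - x̄₂) / SE = (78.49 - 82.89) / 3.2502 = -4.40 / 3.2502 = -1.354
p-value = 0.1812

Since p-value > α = 0.1, we fail to reject H₀.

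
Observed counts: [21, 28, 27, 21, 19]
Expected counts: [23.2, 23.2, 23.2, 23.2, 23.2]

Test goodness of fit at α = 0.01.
Chi-square goodness of fit test:
H₀: observed counts match expected distribution
H₁: observed counts differ from expected distribution
df = k - 1 = 4
χ² = Σ(O - E)²/E
   = (21 - 23.2)²/23.2 + (28 - 23.2)²/23.2 + (27 - 23.2)²/23.2 + (21 - 23.2)²/23.2 + (19 - 23.2)²/23.2
   = 0.209 + 0.993 + 0.622 + 0.209 + 0.760
   = 2.79
p-value = 0.5930

Since p-value > α = 0.01, we fail to reject H₀.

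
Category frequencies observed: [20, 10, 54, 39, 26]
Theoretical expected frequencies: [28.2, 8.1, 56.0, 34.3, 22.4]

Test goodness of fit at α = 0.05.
Chi-square goodness of fit test:
H₀: observed counts match expected distribution
H₁: observed counts differ from expected distribution
df = k - 1 = 4
χ² = Σ(O - E)²/E
   = (20 - 28.2)²/28.2 + (10 - 8.1)²/8.1 + (54 - 56.0)²/56.0 + (39 - 34.3)²/34.3 + (26 - 22.4)²/22.4
   = 2.384 + 0.446 + 0.071 + 0.644 + 0.579
   = 4.12
p-value = 0.3895

Since p-value > α = 0.05, we fail to reject H₀.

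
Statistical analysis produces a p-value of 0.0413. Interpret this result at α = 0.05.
Since p = 0.0413 < α = 0.05, reject H₀.
There is sufficient evidence to reject the null hypothesis; the result is statistically significant at the 0.05 level.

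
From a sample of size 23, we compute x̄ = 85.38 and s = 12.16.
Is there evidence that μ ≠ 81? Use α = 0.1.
One-sample t-test:
H₀: μ = 81
H₁: μ ≠ 81
df = n - 1 = 22
t = (x̄ - μ₀) / (s/√n) = (85.38 - 81) / (12.16/√23) = 1.727
p-value = 0.0981

Since p-value < α = 0.1, we reject H₀.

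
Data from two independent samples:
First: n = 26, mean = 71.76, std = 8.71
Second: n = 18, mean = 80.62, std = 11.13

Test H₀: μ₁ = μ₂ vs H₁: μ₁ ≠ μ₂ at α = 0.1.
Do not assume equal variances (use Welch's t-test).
Welch's two-sample t-test:
H₀: μ₁ = μ₂
H₁: μ₁ ≠ μ₂
s₁²/n₁ = 8.71²/26 = 2.9179,  s₂²/n₂ = 11.13²/18 = 6.8821
SE = √(s₁²/n₁ + s₂²/n₂) = √(2.9179 + 6.8821) = 3.1305
df (Welch-Satterthwaite) = (s₁²/n₁ + s₂²/n₂)² / [(s₁²/n₁)²/(n₁-1) + (s₂²/n₂)²/(n₂-1)] ≈ 30.72
t = (x̄₁ - x̄₂) / SE = (71.76 - 80.62) / 3.1305 = -8.86 / 3.1305 = -2.830
p-value = 0.0081

Since p-value < α = 0.1, we reject H₀.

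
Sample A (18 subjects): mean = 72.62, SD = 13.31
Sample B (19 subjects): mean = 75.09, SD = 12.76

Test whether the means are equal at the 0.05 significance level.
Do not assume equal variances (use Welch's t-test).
Welch's two-sample t-test:
H₀: μ₁ = μ₂
H₁: μ₁ ≠ μ₂
s₁²/n₁ = 13.31²/18 = 9.8420,  s₂²/n₂ = 12.76²/19 = 8.5693
SE = √(s₁²/n₁ + s₂²/n₂) = √(9.8420 + 8.5693) = 4.2908
df (Welch-Satterthwaite) = (s₁²/n₁ + s₂²/n₂)² / [(s₁²/n₁)²/(n₁-1) + (s₂²/n₂)²/(n₂-1)] ≈ 34.67
t = (x̄₁ - x̄₂) / SE = (72.62 - 75.09) / 4.2908 = -2.47 / 4.2908 = -0.576
p-value = 0.5686

Since p-value > α = 0.05, we fail to reject H₀.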